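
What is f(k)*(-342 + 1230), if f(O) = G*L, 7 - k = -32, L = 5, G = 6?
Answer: 26640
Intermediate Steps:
k = 39 (k = 7 - 1*(-32) = 7 + 32 = 39)
f(O) = 30 (f(O) = 6*5 = 30)
f(k)*(-342 + 1230) = 30*(-342 + 1230) = 30*888 = 26640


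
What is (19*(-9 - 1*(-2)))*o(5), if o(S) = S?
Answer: -665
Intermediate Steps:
(19*(-9 - 1*(-2)))*o(5) = (19*(-9 - 1*(-2)))*5 = (19*(-9 + 2))*5 = (19*(-7))*5 = -133*5 = -665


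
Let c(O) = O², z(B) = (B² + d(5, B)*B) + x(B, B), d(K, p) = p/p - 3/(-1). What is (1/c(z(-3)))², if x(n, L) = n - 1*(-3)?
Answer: 1/81 ≈ 0.012346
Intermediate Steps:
x(n, L) = 3 + n (x(n, L) = n + 3 = 3 + n)
d(K, p) = 4 (d(K, p) = 1 - 3*(-1) = 1 + 3 = 4)
z(B) = 3 + B² + 5*B (z(B) = (B² + 4*B) + (3 + B) = 3 + B² + 5*B)
(1/c(z(-3)))² = (1/((3 + (-3)² + 5*(-3))²))² = (1/((3 + 9 - 15)²))² = (1/((-3)²))² = (1/9)² = (⅑)² = 1/81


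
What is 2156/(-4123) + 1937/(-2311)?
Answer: -1852681/1361179 ≈ -1.3611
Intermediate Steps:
2156/(-4123) + 1937/(-2311) = 2156*(-1/4123) + 1937*(-1/2311) = -308/589 - 1937/2311 = -1852681/1361179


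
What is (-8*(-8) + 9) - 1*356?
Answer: -283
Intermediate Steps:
(-8*(-8) + 9) - 1*356 = (64 + 9) - 356 = 73 - 356 = -283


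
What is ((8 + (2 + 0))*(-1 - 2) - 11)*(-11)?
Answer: 451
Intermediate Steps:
((8 + (2 + 0))*(-1 - 2) - 11)*(-11) = ((8 + 2)*(-3) - 11)*(-11) = (10*(-3) - 11)*(-11) = (-30 - 11)*(-11) = -41*(-11) = 451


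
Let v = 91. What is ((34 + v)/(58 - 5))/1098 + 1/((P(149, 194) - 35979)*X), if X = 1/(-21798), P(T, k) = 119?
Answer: 159124414/260854605 ≈ 0.61001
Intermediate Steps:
X = -1/21798 ≈ -4.5876e-5
((34 + v)/(58 - 5))/1098 + 1/((P(149, 194) - 35979)*X) = ((34 + 91)/(58 - 5))/1098 + 1/((119 - 35979)*(-1/21798)) = (125/53)*(1/1098) - 21798/(-35860) = (125*(1/53))*(1/1098) - 1/35860*(-21798) = (125/53)*(1/1098) + 10899/17930 = 125/58194 + 10899/17930 = 159124414/260854605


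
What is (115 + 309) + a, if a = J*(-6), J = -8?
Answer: 472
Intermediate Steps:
a = 48 (a = -8*(-6) = 48)
(115 + 309) + a = (115 + 309) + 48 = 424 + 48 = 472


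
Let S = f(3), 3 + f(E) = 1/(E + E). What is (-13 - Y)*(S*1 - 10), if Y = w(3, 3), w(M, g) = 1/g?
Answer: 1540/9 ≈ 171.11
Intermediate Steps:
Y = ⅓ (Y = 1/3 = ⅓ ≈ 0.33333)
f(E) = -3 + 1/(2*E) (f(E) = -3 + 1/(E + E) = -3 + 1/(2*E))
S = -17/6 (S = -3 + (½)/3 = -3 + (½)*(⅓) = -3 + ⅙ = -17/6 ≈ -2.8333)
(-13 - Y)*(S*1 - 10) = (-13 - 1*⅓)*(-17/6*1 - 10) = (-13 - ⅓)*(-17/6 - 10) = -40/3*(-77/6) = 1540/9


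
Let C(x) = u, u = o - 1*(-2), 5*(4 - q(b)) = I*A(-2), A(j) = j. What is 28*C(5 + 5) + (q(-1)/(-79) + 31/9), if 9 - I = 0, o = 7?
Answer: 907763/3555 ≈ 255.35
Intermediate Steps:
I = 9 (I = 9 - 1*0 = 9 + 0 = 9)
q(b) = 38/5 (q(b) = 4 - 9*(-2)/5 = 4 - 1/5*(-18) = 4 + 18/5 = 38/5)
u = 9 (u = 7 - 1*(-2) = 7 + 2 = 9)
C(x) = 9
28*C(5 + 5) + (q(-1)/(-79) + 31/9) = 28*9 + ((38/5)/(-79) + 31/9) = 252 + ((38/5)*(-1/79) + 31*(1/9)) = 252 + (-38/395 + 31/9) = 252 + 11903/3555 = 907763/3555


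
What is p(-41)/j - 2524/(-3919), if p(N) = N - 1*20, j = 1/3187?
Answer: -761878509/3919 ≈ -1.9441e+5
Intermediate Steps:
j = 1/3187 ≈ 0.00031377
p(N) = -20 + N (p(N) = N - 20 = -20 + N)
p(-41)/j - 2524/(-3919) = (-20 - 41)/(1/3187) - 2524/(-3919) = -61*3187 - 2524*(-1/3919) = -194407 + 2524/3919 = -761878509/3919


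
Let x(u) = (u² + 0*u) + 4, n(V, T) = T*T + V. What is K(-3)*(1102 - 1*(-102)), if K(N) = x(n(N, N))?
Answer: 48160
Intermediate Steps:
n(V, T) = V + T² (n(V, T) = T² + V = V + T²)
x(u) = 4 + u² (x(u) = (u² + 0) + 4 = u² + 4 = 4 + u²)
K(N) = 4 + (N + N²)²
K(-3)*(1102 - 1*(-102)) = (4 + (-3)²*(1 - 3)²)*(1102 - 1*(-102)) = (4 + 9*(-2)²)*(1102 + 102) = (4 + 9*4)*1204 = (4 + 36)*1204 = 40*1204 = 48160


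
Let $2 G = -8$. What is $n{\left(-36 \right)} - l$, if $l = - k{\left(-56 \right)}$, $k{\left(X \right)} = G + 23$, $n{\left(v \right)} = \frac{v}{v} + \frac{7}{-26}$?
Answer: $\frac{513}{26} \approx 19.731$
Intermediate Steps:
$G = -4$ ($G = \frac{1}{2} \left(-8\right) = -4$)
$n{\left(v \right)} = \frac{19}{26}$ ($n{\left(v \right)} = 1 + 7 \left(- \frac{1}{26}\right) = 1 - \frac{7}{26} = \frac{19}{26}$)
$k{\left(X \right)} = 19$ ($k{\left(X \right)} = -4 + 23 = 19$)
$l = -19$ ($l = \left(-1\right) 19 = -19$)
$n{\left(-36 \right)} - l = \frac{19}{26} - -19 = \frac{19}{26} + 19 = \frac{513}{26}$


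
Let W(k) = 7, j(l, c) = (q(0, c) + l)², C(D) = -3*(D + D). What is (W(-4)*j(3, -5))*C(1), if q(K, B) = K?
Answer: -378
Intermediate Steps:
C(D) = -6*D
j(l, c) = l² (j(l, c) = (0 + l)² = l²)
(W(-4)*j(3, -5))*C(1) = (7*3²)*(-6*1) = (7*9)*(-6) = 63*(-6) = -378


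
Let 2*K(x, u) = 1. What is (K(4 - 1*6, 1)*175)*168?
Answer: 14700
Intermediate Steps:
K(x, u) = ½ (K(x, u) = (½)*1 = ½)
(K(4 - 1*6, 1)*175)*168 = ((½)*175)*168 = (175/2)*168 = 14700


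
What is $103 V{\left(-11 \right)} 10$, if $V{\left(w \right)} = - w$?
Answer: $11330$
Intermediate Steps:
$103 V{\left(-11 \right)} 10 = 103 \left(\left(-1\right) \left(-11\right)\right) 10 = 103 \cdot 11 \cdot 10 = 1133 \cdot 10 = 11330$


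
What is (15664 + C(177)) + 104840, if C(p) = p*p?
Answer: 151833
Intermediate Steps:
C(p) = p²
(15664 + C(177)) + 104840 = (15664 + 177²) + 104840 = (15664 + 31329) + 104840 = 46993 + 104840 = 151833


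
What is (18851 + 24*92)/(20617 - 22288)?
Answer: -21059/1671 ≈ -12.603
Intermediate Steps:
(18851 + 24*92)/(20617 - 22288) = (18851 + 2208)/(-1671) = 21059*(-1/1671) = -21059/1671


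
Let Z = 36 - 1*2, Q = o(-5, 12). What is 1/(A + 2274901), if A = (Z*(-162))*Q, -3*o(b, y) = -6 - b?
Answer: 1/2273065 ≈ 4.3993e-7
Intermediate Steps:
o(b, y) = 2 + b/3 (o(b, y) = -(-6 - b)/3 = 2 + b/3)
Q = 1/3 (Q = 2 + (1/3)*(-5) = 2 - 5/3 = 1/3 ≈ 0.33333)
Z = 34 (Z = 36 - 2 = 34)
A = -1836 (A = (34*(-162))*(1/3) = -5508*1/3 = -1836)
1/(A + 2274901) = 1/(-1836 + 2274901) = 1/2273065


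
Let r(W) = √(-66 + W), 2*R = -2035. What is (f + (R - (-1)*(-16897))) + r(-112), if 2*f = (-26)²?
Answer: -35153/2 + I*√178 ≈ -17577.0 + 13.342*I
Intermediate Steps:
R = -2035/2 (R = (½)*(-2035) = -2035/2 ≈ -1017.5)
f = 338 (f = (½)*(-26)² = (½)*676 = 338)
(f + (R - (-1)*(-16897))) + r(-112) = (338 + (-2035/2 - (-1)*(-16897))) + √(-66 - 112) = (338 + (-2035/2 - 1*16897)) + √(-178) = (338 + (-2035/2 - 16897)) + I*√178 = (338 - 35829/2) + I*√178 = -35153/2 + I*√178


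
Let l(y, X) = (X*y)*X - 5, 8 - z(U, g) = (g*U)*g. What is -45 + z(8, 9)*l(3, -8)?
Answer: -119725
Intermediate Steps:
z(U, g) = 8 - U*g**2 (z(U, g) = 8 - g*U*g = 8 - U*g*g = 8 - U*g**2)
l(y, X) = -5 + y*X**2 (l(y, X) = y*X**2 - 5 = -5 + y*X**2)
-45 + z(8, 9)*l(3, -8) = -45 + (8 - 1*8*9**2)*(-5 + 3*(-8)**2) = -45 + (8 - 1*8*81)*(-5 + 3*64) = -45 + (8 - 648)*(-5 + 192) = -45 - 640*187 = -45 - 119680 = -119725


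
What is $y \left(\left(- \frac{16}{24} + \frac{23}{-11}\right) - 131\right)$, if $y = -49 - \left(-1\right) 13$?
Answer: $\frac{52968}{11} \approx 4815.3$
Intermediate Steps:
$y = -36$ ($y = -49 - -13 = -49 + 13 = -36$)
$y \left(\left(- \frac{16}{24} + \frac{23}{-11}\right) - 131\right) = - 36 \left(\left(- \frac{16}{24} + \frac{23}{-11}\right) - 131\right) = - 36 \left(\left(\left(-16\right) \frac{1}{24} + 23 \left(- \frac{1}{11}\right)\right) - 131\right) = - 36 \left(\left(- \frac{2}{3} - \frac{23}{11}\right) - 131\right) = - 36 \left(- \frac{91}{33} - 131\right) = \left(-36\right) \left(- \frac{4414}{33}\right) = \frac{52968}{11}$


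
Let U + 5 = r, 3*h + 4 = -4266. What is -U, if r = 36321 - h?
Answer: -113218/3 ≈ -37739.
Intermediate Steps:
h = -4270/3 (h = -4/3 + (⅓)*(-4266) = -4/3 - 1422 = -4270/3 ≈ -1423.3)
r = 113233/3 (r = 36321 - 1*(-4270/3) = 36321 + 4270/3 = 113233/3 ≈ 37744.)
U = 113218/3 (U = -5 + 113233/3 = 113218/3 ≈ 37739.)
-U = -1*113218/3 = -113218/3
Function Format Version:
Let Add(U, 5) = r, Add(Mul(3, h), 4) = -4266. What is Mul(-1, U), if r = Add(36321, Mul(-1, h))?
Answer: Rational(-113218, 3) ≈ -37739.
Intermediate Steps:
h = Rational(-4270, 3) (h = Add(Rational(-4, 3), Mul(Rational(1, 3), -4266)) = Add(Rational(-4, 3), -1422) = Rational(-4270, 3) ≈ -1423.3)
r = Rational(113233, 3) (r = Add(36321, Mul(-1, Rational(-4270, 3))) = Add(36321, Rational(4270, 3)) = Rational(113233, 3) ≈ 37744.)
U = Rational(113218, 3) (U = Add(-5, Rational(113233, 3)) = Rational(113218, 3) ≈ 37739.)
Mul(-1, U) = Mul(-1, Rational(113218, 3)) = Rational(-113218, 3)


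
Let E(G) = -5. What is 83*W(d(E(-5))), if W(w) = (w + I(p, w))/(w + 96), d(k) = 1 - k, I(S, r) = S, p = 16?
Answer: 913/51 ≈ 17.902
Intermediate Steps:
W(w) = (16 + w)/(96 + w) (W(w) = (w + 16)/(w + 96) = (16 + w)/(96 + w))
83*W(d(E(-5))) = 83*((16 + (1 - 1*(-5)))/(96 + (1 - 1*(-5)))) = 83*((16 + (1 + 5))/(96 + (1 + 5))) = 83*((16 + 6)/(96 + 6)) = 83*(22/102) = 83*((1/102)*22) = 83*(11/51) = 913/51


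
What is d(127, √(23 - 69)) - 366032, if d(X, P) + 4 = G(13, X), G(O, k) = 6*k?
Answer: -365274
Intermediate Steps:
d(X, P) = -4 + 6*X
d(127, √(23 - 69)) - 366032 = (-4 + 6*127) - 366032 = (-4 + 762) - 366032 = 758 - 366032 = -365274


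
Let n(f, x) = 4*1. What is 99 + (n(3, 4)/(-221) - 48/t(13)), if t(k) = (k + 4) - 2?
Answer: 105839/1105 ≈ 95.782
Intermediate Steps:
n(f, x) = 4
t(k) = 2 + k (t(k) = (4 + k) - 2 = 2 + k)
99 + (n(3, 4)/(-221) - 48/t(13)) = 99 + (4/(-221) - 48/(2 + 13)) = 99 + (4*(-1/221) - 48/15) = 99 + (-4/221 - 48*1/15) = 99 + (-4/221 - 16/5) = 99 - 3556/1105 = 105839/1105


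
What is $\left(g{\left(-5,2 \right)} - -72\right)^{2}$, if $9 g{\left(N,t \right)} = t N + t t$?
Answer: $\frac{45796}{9} \approx 5088.4$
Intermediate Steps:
$g{\left(N,t \right)} = \frac{t^{2}}{9} + \frac{N t}{9}$ ($g{\left(N,t \right)} = \frac{t N + t t}{9} = \frac{N t + t^{2}}{9} = \frac{t^{2} + N t}{9} = \frac{t^{2}}{9} + \frac{N t}{9}$)
$\left(g{\left(-5,2 \right)} - -72\right)^{2} = \left(\frac{1}{9} \cdot 2 \left(-5 + 2\right) - -72\right)^{2} = \left(\frac{1}{9} \cdot 2 \left(-3\right) + \left(-1 + 73\right)\right)^{2} = \left(- \frac{2}{3} + 72\right)^{2} = \left(\frac{214}{3}\right)^{2} = \frac{45796}{9}$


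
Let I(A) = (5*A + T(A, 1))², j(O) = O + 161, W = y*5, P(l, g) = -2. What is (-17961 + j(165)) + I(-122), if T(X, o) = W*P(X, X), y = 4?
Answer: 404865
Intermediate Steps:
W = 20 (W = 4*5 = 20)
T(X, o) = -40 (T(X, o) = 20*(-2) = -40)
j(O) = 161 + O
I(A) = (-40 + 5*A)² (I(A) = (5*A - 40)² = (-40 + 5*A)²)
(-17961 + j(165)) + I(-122) = (-17961 + (161 + 165)) + 25*(-8 - 122)² = (-17961 + 326) + 25*(-130)² = -17635 + 25*16900 = -17635 + 422500 = 404865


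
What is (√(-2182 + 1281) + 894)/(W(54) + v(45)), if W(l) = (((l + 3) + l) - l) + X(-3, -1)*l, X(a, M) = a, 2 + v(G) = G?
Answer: -447/31 - I*√901/62 ≈ -14.419 - 0.48414*I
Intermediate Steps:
v(G) = -2 + G
W(l) = 3 - 2*l (W(l) = (((l + 3) + l) - l) - 3*l = (((3 + l) + l) - l) - 3*l = ((3 + 2*l) - l) - 3*l = (3 + l) - 3*l = 3 - 2*l)
(√(-2182 + 1281) + 894)/(W(54) + v(45)) = (√(-2182 + 1281) + 894)/((3 - 2*54) + (-2 + 45)) = (√(-901) + 894)/((3 - 108) + 43) = (I*√901 + 894)/(-105 + 43) = (894 + I*√901)/(-62) = (894 + I*√901)*(-1/62) = -447/31 - I*√901/62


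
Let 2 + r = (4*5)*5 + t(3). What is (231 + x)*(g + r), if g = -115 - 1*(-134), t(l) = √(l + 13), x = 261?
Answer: 59532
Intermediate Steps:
t(l) = √(13 + l)
g = 19 (g = -115 + 134 = 19)
r = 102 (r = -2 + ((4*5)*5 + √(13 + 3)) = -2 + (20*5 + √16) = -2 + (100 + 4) = -2 + 104 = 102)
(231 + x)*(g + r) = (231 + 261)*(19 + 102) = 492*121 = 59532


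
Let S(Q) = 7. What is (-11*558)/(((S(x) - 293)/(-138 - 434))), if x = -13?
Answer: -12276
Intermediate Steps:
(-11*558)/(((S(x) - 293)/(-138 - 434))) = (-11*558)/(((7 - 293)/(-138 - 434))) = -6138/(-286/(-572)) = -6138/(-286*(-1/572)) = -6138/(½) = 2*(-6138) = -12276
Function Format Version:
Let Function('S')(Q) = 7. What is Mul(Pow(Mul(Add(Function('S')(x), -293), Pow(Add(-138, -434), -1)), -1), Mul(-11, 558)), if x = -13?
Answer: -12276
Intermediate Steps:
Mul(Pow(Mul(Add(Function('S')(x), -293), Pow(Add(-138, -434), -1)), -1), Mul(-11, 558)) = Mul(Pow(Mul(Add(7, -293), Pow(Add(-138, -434), -1)), -1), Mul(-11, 558)) = Mul(Pow(Mul(-286, Pow(-572, -1)), -1), -6138) = Mul(Pow(Mul(-286, Rational(-1, 572)), -1), -6138) = Mul(Pow(Rational(1, 2), -1), -6138) = Mul(2, -6138) = -12276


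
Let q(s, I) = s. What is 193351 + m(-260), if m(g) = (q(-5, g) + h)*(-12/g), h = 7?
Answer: 12567821/65 ≈ 1.9335e+5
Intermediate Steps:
m(g) = -24/g (m(g) = (-5 + 7)*(-12/g) = 2*(-12/g) = -24/g)
193351 + m(-260) = 193351 - 24/(-260) = 193351 - 24*(-1/260) = 193351 + 6/65 = 12567821/65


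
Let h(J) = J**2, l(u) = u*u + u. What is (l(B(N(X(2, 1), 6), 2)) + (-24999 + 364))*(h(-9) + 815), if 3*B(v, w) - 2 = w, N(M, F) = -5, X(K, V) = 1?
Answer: -198631552/9 ≈ -2.2070e+7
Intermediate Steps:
B(v, w) = 2/3 + w/3
l(u) = u + u**2 (l(u) = u**2 + u = u + u**2)
(l(B(N(X(2, 1), 6), 2)) + (-24999 + 364))*(h(-9) + 815) = ((2/3 + (1/3)*2)*(1 + (2/3 + (1/3)*2)) + (-24999 + 364))*((-9)**2 + 815) = ((2/3 + 2/3)*(1 + (2/3 + 2/3)) - 24635)*(81 + 815) = (4*(1 + 4/3)/3 - 24635)*896 = ((4/3)*(7/3) - 24635)*896 = (28/9 - 24635)*896 = -221687/9*896 = -198631552/9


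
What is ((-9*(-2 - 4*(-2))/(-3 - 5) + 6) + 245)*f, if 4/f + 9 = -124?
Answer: -1031/133 ≈ -7.7519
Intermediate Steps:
f = -4/133 (f = 4/(-9 - 124) = 4/(-133) = 4*(-1/133) = -4/133 ≈ -0.030075)
((-9*(-2 - 4*(-2))/(-3 - 5) + 6) + 245)*f = ((-9*(-2 - 4*(-2))/(-3 - 5) + 6) + 245)*(-4/133) = ((-9*(-2 + 8)/(-8) + 6) + 245)*(-4/133) = ((-54*(-1)/8 + 6) + 245)*(-4/133) = ((-9*(-¾) + 6) + 245)*(-4/133) = ((27/4 + 6) + 245)*(-4/133) = (51/4 + 245)*(-4/133) = (1031/4)*(-4/133) = -1031/133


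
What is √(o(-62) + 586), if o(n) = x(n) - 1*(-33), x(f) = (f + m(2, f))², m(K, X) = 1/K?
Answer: √17605/2 ≈ 66.342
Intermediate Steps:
x(f) = (½ + f)² (x(f) = (f + 1/2)² = (f + ½)² = (½ + f)²)
o(n) = 33 + (1 + 2*n)²/4 (o(n) = (1 + 2*n)²/4 - 1*(-33) = (1 + 2*n)²/4 + 33 = 33 + (1 + 2*n)²/4)
√(o(-62) + 586) = √((133/4 - 62 + (-62)²) + 586) = √((133/4 - 62 + 3844) + 586) = √(15261/4 + 586) = √(17605/4) = √17605/2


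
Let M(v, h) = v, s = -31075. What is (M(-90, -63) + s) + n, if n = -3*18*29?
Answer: -32731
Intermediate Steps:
n = -1566 (n = -54*29 = -1566)
(M(-90, -63) + s) + n = (-90 - 31075) - 1566 = -31165 - 1566 = -32731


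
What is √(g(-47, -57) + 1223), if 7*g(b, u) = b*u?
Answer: 2*√19670/7 ≈ 40.071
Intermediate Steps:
g(b, u) = b*u/7 (g(b, u) = (b*u)/7 = b*u/7)
√(g(-47, -57) + 1223) = √((⅐)*(-47)*(-57) + 1223) = √(2679/7 + 1223) = √(11240/7) = 2*√19670/7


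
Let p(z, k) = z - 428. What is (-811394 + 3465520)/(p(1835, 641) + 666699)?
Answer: 1327063/334053 ≈ 3.9726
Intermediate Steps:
p(z, k) = -428 + z
(-811394 + 3465520)/(p(1835, 641) + 666699) = (-811394 + 3465520)/((-428 + 1835) + 666699) = 2654126/(1407 + 666699) = 2654126/668106 = 2654126*(1/668106) = 1327063/334053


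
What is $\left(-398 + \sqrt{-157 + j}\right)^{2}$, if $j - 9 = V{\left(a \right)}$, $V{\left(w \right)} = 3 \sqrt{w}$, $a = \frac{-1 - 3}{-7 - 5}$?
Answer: $\left(398 - i \sqrt{148 - \sqrt{3}}\right)^{2} \approx 1.5826 \cdot 10^{5} - 9626.9 i$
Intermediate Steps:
$a = \frac{1}{3}$ ($a = - \frac{4}{-12} = \left(-4\right) \left(- \frac{1}{12}\right) = \frac{1}{3} \approx 0.33333$)
$j = 9 + \sqrt{3}$ ($j = 9 + \frac{3}{\sqrt{3}} = 9 + 3 \frac{\sqrt{3}}{3} = 9 + \sqrt{3} \approx 10.732$)
$\left(-398 + \sqrt{-157 + j}\right)^{2} = \left(-398 + \sqrt{-157 + \left(9 + \sqrt{3}\right)}\right)^{2} = \left(-398 + \sqrt{-148 + \sqrt{3}}\right)^{2}$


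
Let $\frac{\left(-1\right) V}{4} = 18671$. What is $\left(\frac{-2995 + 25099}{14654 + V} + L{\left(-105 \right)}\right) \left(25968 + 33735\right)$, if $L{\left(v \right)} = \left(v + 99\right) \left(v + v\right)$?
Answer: $\frac{250804661016}{3335} \approx 7.5204 \cdot 10^{7}$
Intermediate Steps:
$V = -74684$ ($V = \left(-4\right) 18671 = -74684$)
$L{\left(v \right)} = 2 v \left(99 + v\right)$ ($L{\left(v \right)} = \left(99 + v\right) 2 v = 2 v \left(99 + v\right)$)
$\left(\frac{-2995 + 25099}{14654 + V} + L{\left(-105 \right)}\right) \left(25968 + 33735\right) = \left(\frac{-2995 + 25099}{14654 - 74684} + 2 \left(-105\right) \left(99 - 105\right)\right) \left(25968 + 33735\right) = \left(\frac{22104}{-60030} + 2 \left(-105\right) \left(-6\right)\right) 59703 = \left(22104 \left(- \frac{1}{60030}\right) + 1260\right) 59703 = \left(- \frac{1228}{3335} + 1260\right) 59703 = \frac{4200872}{3335} \cdot 59703 = \frac{250804661016}{3335}$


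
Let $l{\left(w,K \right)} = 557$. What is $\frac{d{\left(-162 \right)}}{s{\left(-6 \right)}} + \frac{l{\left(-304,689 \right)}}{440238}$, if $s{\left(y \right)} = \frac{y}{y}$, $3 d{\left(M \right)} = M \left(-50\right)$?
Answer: $\frac{1188643157}{440238} \approx 2700.0$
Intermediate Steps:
$d{\left(M \right)} = - \frac{50 M}{3}$ ($d{\left(M \right)} = \frac{M \left(-50\right)}{3} = \frac{\left(-50\right) M}{3} = - \frac{50 M}{3}$)
$s{\left(y \right)} = 1$
$\frac{d{\left(-162 \right)}}{s{\left(-6 \right)}} + \frac{l{\left(-304,689 \right)}}{440238} = \frac{\left(- \frac{50}{3}\right) \left(-162\right)}{1} + \frac{557}{440238} = 2700 \cdot 1 + 557 \cdot \frac{1}{440238} = 2700 + \frac{557}{440238} = \frac{1188643157}{440238}$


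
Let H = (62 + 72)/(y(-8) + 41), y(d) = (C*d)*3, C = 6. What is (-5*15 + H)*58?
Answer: -455822/103 ≈ -4425.5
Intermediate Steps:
y(d) = 18*d (y(d) = (6*d)*3 = 18*d)
H = -134/103 (H = (62 + 72)/(18*(-8) + 41) = 134/(-144 + 41) = 134/(-103) = 134*(-1/103) = -134/103 ≈ -1.3010)
(-5*15 + H)*58 = (-5*15 - 134/103)*58 = (-75 - 134/103)*58 = -7859/103*58 = -455822/103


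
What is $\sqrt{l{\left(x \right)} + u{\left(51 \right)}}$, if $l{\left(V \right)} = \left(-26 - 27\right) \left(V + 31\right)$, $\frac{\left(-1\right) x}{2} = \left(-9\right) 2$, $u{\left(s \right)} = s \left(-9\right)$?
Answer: $i \sqrt{4010} \approx 63.325 i$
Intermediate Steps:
$u{\left(s \right)} = - 9 s$
$x = 36$ ($x = - 2 \left(\left(-9\right) 2\right) = \left(-2\right) \left(-18\right) = 36$)
$l{\left(V \right)} = -1643 - 53 V$ ($l{\left(V \right)} = - 53 \left(31 + V\right) = -1643 - 53 V$)
$\sqrt{l{\left(x \right)} + u{\left(51 \right)}} = \sqrt{\left(-1643 - 1908\right) - 459} = \sqrt{-3551 - 459} = \sqrt{-4010} = i \sqrt{4010}$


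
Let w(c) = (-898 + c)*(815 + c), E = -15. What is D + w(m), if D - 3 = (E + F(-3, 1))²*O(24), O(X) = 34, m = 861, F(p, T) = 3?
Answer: -57113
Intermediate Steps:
D = 4899 (D = 3 + (-15 + 3)²*34 = 3 + (-12)²*34 = 3 + 144*34 = 3 + 4896 = 4899)
D + w(m) = 4899 + (-731870 + 861² - 83*861) = 4899 + (-731870 + 741321 - 71463) = 4899 - 62012 = -57113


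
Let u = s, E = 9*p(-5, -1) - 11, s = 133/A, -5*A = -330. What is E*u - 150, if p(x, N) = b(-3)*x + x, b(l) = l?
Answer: 607/66 ≈ 9.1970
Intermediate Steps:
A = 66 (A = -⅕*(-330) = 66)
s = 133/66 ≈ 2.0152
p(x, N) = -2*x (p(x, N) = -3*x + x = -2*x)
E = 79 (E = 9*(-2*(-5)) - 11 = 9*10 - 11 = 90 - 11 = 79)
u = 133/66 ≈ 2.0152
E*u - 150 = 79*(133/66) - 150 = 10507/66 - 150 = 607/66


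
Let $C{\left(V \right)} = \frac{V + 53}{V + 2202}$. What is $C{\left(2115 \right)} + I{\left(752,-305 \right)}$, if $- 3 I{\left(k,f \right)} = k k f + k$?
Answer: $\frac{248195798120}{4317} \approx 5.7493 \cdot 10^{7}$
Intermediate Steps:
$I{\left(k,f \right)} = - \frac{k}{3} - \frac{f k^{2}}{3}$ ($I{\left(k,f \right)} = - \frac{k k f + k}{3} = - \frac{k^{2} f + k}{3} = - \frac{f k^{2} + k}{3} = - \frac{k + f k^{2}}{3} = - \frac{k}{3} - \frac{f k^{2}}{3}$)
$C{\left(V \right)} = \frac{53 + V}{2202 + V}$
$C{\left(2115 \right)} + I{\left(752,-305 \right)} = \frac{53 + 2115}{2202 + 2115} - \frac{752 \left(1 - 229360\right)}{3} = \frac{1}{4317} \cdot 2168 - \frac{752 \left(1 - 229360\right)}{3} = \frac{1}{4317} \cdot 2168 - \frac{752}{3} \left(-229359\right) = \frac{2168}{4317} + 57492656 = \frac{248195798120}{4317}$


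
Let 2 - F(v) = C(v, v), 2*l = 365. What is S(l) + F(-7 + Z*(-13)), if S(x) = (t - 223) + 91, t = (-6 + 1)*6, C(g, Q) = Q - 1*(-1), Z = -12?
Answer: -310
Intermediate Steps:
l = 365/2 (l = (½)*365 = 365/2 ≈ 182.50)
C(g, Q) = 1 + Q (C(g, Q) = Q + 1 = 1 + Q)
t = -30 (t = -5*6 = -30)
S(x) = -162 (S(x) = (-30 - 223) + 91 = -253 + 91 = -162)
F(v) = 1 - v (F(v) = 2 - (1 + v) = 2 + (-1 - v) = 1 - v)
S(l) + F(-7 + Z*(-13)) = -162 + (1 - (-7 - 12*(-13))) = -162 + (1 - (-7 + 156)) = -162 + (1 - 1*149) = -162 + (1 - 149) = -162 - 148 = -310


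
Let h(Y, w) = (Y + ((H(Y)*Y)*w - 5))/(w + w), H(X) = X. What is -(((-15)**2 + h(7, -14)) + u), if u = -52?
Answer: -1382/7 ≈ -197.43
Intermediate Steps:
h(Y, w) = (-5 + Y + w*Y**2)/(2*w) (h(Y, w) = (Y + ((Y*Y)*w - 5))/(w + w) = (Y + (Y**2*w - 5))/((2*w)) = (Y + (w*Y**2 - 5))*(1/(2*w)) = (Y + (-5 + w*Y**2))*(1/(2*w)) = (-5 + Y + w*Y**2)*(1/(2*w)) = (-5 + Y + w*Y**2)/(2*w))
-(((-15)**2 + h(7, -14)) + u) = -(((-15)**2 + (1/2)*(-5 + 7 - 14*7**2)/(-14)) - 52) = -((225 + (1/2)*(-1/14)*(-5 + 7 - 14*49)) - 52) = -((225 + (1/2)*(-1/14)*(-5 + 7 - 686)) - 52) = -((225 + (1/2)*(-1/14)*(-684)) - 52) = -((225 + 171/7) - 52) = -(1746/7 - 52) = -1*1382/7 = -1382/7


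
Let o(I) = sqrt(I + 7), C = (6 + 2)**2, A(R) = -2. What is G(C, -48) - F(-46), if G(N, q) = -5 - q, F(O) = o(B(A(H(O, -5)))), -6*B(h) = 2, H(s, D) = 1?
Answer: 43 - 2*sqrt(15)/3 ≈ 40.418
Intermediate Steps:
C = 64 (C = 8**2 = 64)
B(h) = -1/3 (B(h) = -1/6*2 = -1/3)
o(I) = sqrt(7 + I)
F(O) = 2*sqrt(15)/3 (F(O) = sqrt(7 - 1/3) = sqrt(20/3) = 2*sqrt(15)/3)
G(C, -48) - F(-46) = (-5 - 1*(-48)) - 2*sqrt(15)/3 = (-5 + 48) - 2*sqrt(15)/3 = 43 - 2*sqrt(15)/3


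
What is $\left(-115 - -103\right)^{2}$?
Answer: $144$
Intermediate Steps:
$\left(-115 - -103\right)^{2} = \left(-115 + 103\right)^{2} = \left(-12\right)^{2} = 144$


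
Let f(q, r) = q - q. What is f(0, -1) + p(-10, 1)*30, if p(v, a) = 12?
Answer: 360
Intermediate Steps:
f(q, r) = 0
f(0, -1) + p(-10, 1)*30 = 0 + 12*30 = 0 + 360 = 360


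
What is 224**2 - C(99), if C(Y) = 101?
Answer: 50075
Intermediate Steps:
224**2 - C(99) = 224**2 - 1*101 = 50176 - 101 = 50075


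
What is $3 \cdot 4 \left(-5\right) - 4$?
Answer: $-64$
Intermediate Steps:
$3 \cdot 4 \left(-5\right) - 4 = 3 \left(-20\right) - 4 = -60 - 4 = -64$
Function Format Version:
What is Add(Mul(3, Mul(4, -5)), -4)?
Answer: -64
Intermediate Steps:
Add(Mul(3, Mul(4, -5)), -4) = Add(Mul(3, -20), -4) = Add(-60, -4) = -64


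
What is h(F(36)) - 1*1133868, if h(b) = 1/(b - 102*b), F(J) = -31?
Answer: -3550140707/3131 ≈ -1.1339e+6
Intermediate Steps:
h(b) = -1/(101*b) (h(b) = 1/(-101*b) = -1/(101*b))
h(F(36)) - 1*1133868 = -1/101/(-31) - 1*1133868 = -1/101*(-1/31) - 1133868 = 1/3131 - 1133868 = -3550140707/3131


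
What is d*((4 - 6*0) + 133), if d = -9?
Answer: -1233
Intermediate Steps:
d*((4 - 6*0) + 133) = -9*((4 - 6*0) + 133) = -9*((4 + 0) + 133) = -9*(4 + 133) = -9*137 = -1233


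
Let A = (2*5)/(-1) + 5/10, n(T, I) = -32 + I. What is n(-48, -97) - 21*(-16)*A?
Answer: -3321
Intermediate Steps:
A = -19/2 (A = 10*(-1) + 5*(⅒) = -10 + ½ = -19/2 ≈ -9.5000)
n(-48, -97) - 21*(-16)*A = (-32 - 97) - 21*(-16)*(-19)/2 = -129 - (-336)*(-19)/2 = -129 - 1*3192 = -129 - 3192 = -3321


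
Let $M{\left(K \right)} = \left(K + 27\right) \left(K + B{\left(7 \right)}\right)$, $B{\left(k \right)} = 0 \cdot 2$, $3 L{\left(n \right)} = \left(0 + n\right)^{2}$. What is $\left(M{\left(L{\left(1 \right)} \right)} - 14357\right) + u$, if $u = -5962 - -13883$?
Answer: $- \frac{57842}{9} \approx -6426.9$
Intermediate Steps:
$u = 7921$ ($u = -5962 + 13883 = 7921$)
$L{\left(n \right)} = \frac{n^{2}}{3}$ ($L{\left(n \right)} = \frac{\left(0 + n\right)^{2}}{3} = \frac{n^{2}}{3}$)
$B{\left(k \right)} = 0$
$M{\left(K \right)} = K \left(27 + K\right)$ ($M{\left(K \right)} = \left(K + 27\right) \left(K + 0\right) = \left(27 + K\right) K = K \left(27 + K\right)$)
$\left(M{\left(L{\left(1 \right)} \right)} - 14357\right) + u = \left(\frac{1^{2}}{3} \left(27 + \frac{1^{2}}{3}\right) - 14357\right) + 7921 = \left(\frac{1}{3} \cdot 1 \left(27 + \frac{1}{3} \cdot 1\right) - 14357\right) + 7921 = \left(\frac{27 + \frac{1}{3}}{3} - 14357\right) + 7921 = \left(\frac{1}{3} \cdot \frac{82}{3} - 14357\right) + 7921 = \left(\frac{82}{9} - 14357\right) + 7921 = - \frac{129131}{9} + 7921 = - \frac{57842}{9}$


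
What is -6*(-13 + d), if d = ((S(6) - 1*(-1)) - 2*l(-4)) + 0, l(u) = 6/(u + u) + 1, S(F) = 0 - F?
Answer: 111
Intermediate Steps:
S(F) = -F
l(u) = 1 + 3/u (l(u) = 6/((2*u)) + 1 = 6*(1/(2*u)) + 1 = 3/u + 1 = 1 + 3/u)
d = -11/2 (d = ((-1*6 - 1*(-1)) - 2*(3 - 4)/(-4)) + 0 = ((-6 + 1) - (-1)*(-1)/2) + 0 = (-5 - 2*1/4) + 0 = (-5 - 1/2) + 0 = -11/2 + 0 = -11/2 ≈ -5.5000)
-6*(-13 + d) = -6*(-13 - 11/2) = -6*(-37/2) = 111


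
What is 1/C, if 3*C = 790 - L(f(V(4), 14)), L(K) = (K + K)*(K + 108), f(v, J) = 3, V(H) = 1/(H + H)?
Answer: 3/124 ≈ 0.024194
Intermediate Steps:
V(H) = 1/(2*H)
L(K) = 2*K*(108 + K) (L(K) = (2*K)*(108 + K) = 2*K*(108 + K))
C = 124/3 (C = (790 - 2*3*(108 + 3))/3 = (790 - 2*3*111)/3 = (790 - 1*666)/3 = (790 - 666)/3 = (⅓)*124 = 124/3 ≈ 41.333)
1/C = 1/(124/3) = 3/124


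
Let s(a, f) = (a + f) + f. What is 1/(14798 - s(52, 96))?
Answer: 1/14554 ≈ 6.8710e-5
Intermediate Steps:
s(a, f) = a + 2*f
1/(14798 - s(52, 96)) = 1/(14798 - (52 + 2*96)) = 1/(14798 - (52 + 192)) = 1/(14798 - 1*244) = 1/(14798 - 244) = 1/14554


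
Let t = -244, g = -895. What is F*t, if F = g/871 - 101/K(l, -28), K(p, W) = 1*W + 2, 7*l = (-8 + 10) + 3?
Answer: -607194/871 ≈ -697.12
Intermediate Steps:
l = 5/7 (l = ((-8 + 10) + 3)/7 = (2 + 3)/7 = (⅐)*5 = 5/7 ≈ 0.71429)
K(p, W) = 2 + W (K(p, W) = W + 2 = 2 + W)
F = 4977/1742 (F = -895/871 - 101/(2 - 28) = -895*1/871 - 101/(-26) = -895/871 - 101*(-1/26) = -895/871 + 101/26 = 4977/1742 ≈ 2.8571)
F*t = (4977/1742)*(-244) = -607194/871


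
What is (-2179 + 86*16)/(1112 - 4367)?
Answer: 803/3255 ≈ 0.24670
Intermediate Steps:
(-2179 + 86*16)/(1112 - 4367) = (-2179 + 1376)/(-3255) = -803*(-1/3255) = 803/3255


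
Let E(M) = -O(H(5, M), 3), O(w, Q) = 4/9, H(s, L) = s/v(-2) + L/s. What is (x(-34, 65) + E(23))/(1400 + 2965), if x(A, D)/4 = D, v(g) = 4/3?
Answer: 2336/39285 ≈ 0.059463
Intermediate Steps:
v(g) = 4/3 (v(g) = 4*(1/3) = 4/3)
H(s, L) = 3*s/4 + L/s (H(s, L) = s/(4/3) + L/s = s*(3/4) + L/s = 3*s/4 + L/s)
x(A, D) = 4*D
O(w, Q) = 4/9 (O(w, Q) = 4*(1/9) = 4/9)
E(M) = -4/9 (E(M) = -1*4/9 = -4/9)
(x(-34, 65) + E(23))/(1400 + 2965) = (4*65 - 4/9)/(1400 + 2965) = (260 - 4/9)/4365 = (2336/9)*(1/4365) = 2336/39285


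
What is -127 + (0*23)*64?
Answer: -127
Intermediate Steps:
-127 + (0*23)*64 = -127 + 0*64 = -127 + 0 = -127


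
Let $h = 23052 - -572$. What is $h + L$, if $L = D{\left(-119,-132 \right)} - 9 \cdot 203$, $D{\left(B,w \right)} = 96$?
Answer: $21893$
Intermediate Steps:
$h = 23624$ ($h = 23052 + 572 = 23624$)
$L = -1731$ ($L = 96 - 9 \cdot 203 = 96 - 1827 = -1731$)
$h + L = 23624 - 1731 = 21893$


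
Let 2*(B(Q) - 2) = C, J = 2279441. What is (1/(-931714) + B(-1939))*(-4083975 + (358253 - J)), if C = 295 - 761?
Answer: 1292466821502405/931714 ≈ 1.3872e+9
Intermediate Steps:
C = -466
B(Q) = -231 (B(Q) = 2 + (½)*(-466) = 2 - 233 = -231)
(1/(-931714) + B(-1939))*(-4083975 + (358253 - J)) = (1/(-931714) - 231)*(-4083975 + (358253 - 1*2279441)) = (-1/931714 - 231)*(-4083975 + (358253 - 2279441)) = -215225935*(-4083975 - 1921188)/931714 = -215225935/931714*(-6005163) = 1292466821502405/931714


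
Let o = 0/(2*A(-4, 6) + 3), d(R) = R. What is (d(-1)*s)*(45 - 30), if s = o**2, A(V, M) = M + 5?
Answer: 0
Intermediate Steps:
A(V, M) = 5 + M
o = 0 (o = 0/(2*(5 + 6) + 3) = 0/(2*11 + 3) = 0/(22 + 3) = 0/25 = 0*(1/25) = 0)
s = 0 (s = 0**2 = 0)
(d(-1)*s)*(45 - 30) = (-1*0)*(45 - 30) = 0*15 = 0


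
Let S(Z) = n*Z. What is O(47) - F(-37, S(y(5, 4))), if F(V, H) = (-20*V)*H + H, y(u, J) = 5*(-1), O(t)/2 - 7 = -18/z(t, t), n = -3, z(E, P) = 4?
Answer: -11110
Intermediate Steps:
O(t) = 5 (O(t) = 14 + 2*(-18/4) = 14 + 2*(-18*¼) = 14 + 2*(-9/2) = 14 - 9 = 5)
y(u, J) = -5
S(Z) = -3*Z
F(V, H) = H - 20*H*V (F(V, H) = -20*H*V + H = H - 20*H*V)
O(47) - F(-37, S(y(5, 4))) = 5 - (-3*(-5))*(1 - 20*(-37)) = 5 - 15*(1 + 740) = 5 - 15*741 = 5 - 1*11115 = 5 - 11115 = -11110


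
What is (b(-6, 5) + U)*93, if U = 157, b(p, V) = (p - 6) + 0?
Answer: 13485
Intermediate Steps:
b(p, V) = -6 + p (b(p, V) = (-6 + p) + 0 = -6 + p)
(b(-6, 5) + U)*93 = ((-6 - 6) + 157)*93 = (-12 + 157)*93 = 145*93 = 13485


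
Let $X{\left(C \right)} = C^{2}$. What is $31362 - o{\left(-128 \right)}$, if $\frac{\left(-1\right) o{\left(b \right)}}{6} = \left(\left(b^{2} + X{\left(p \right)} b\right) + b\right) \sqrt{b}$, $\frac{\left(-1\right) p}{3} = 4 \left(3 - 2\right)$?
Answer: $31362 - 104448 i \sqrt{2} \approx 31362.0 - 1.4771 \cdot 10^{5} i$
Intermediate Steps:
$p = -12$ ($p = - 3 \cdot 4 \left(3 - 2\right) = - 3 \cdot 4 \cdot 1 = \left(-3\right) 4 = -12$)
$o{\left(b \right)} = - 6 \sqrt{b} \left(b^{2} + 145 b\right)$ ($o{\left(b \right)} = - 6 \left(\left(b^{2} + \left(-12\right)^{2} b\right) + b\right) \sqrt{b} = - 6 \left(\left(b^{2} + 144 b\right) + b\right) \sqrt{b} = - 6 \left(b^{2} + 145 b\right) \sqrt{b} = - 6 \sqrt{b} \left(b^{2} + 145 b\right)$)
$31362 - o{\left(-128 \right)} = 31362 - 6 \left(-128\right)^{\frac{3}{2}} \left(-145 - -128\right) = 31362 - 6 \left(- 1024 i \sqrt{2}\right) \left(-145 + 128\right) = 31362 - 6 \left(- 1024 i \sqrt{2}\right) \left(-17\right) = 31362 - 104448 i \sqrt{2}$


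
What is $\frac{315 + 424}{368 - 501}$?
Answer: $- \frac{739}{133} \approx -5.5564$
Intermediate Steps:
$\frac{315 + 424}{368 - 501} = \frac{739}{-133} = 739 \left(- \frac{1}{133}\right) = - \frac{739}{133}$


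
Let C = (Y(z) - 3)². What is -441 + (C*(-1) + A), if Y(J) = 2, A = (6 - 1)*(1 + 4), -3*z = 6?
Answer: -417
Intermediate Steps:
z = -2 (z = -⅓*6 = -2)
A = 25 (A = 5*5 = 25)
C = 1 (C = (2 - 3)² = (-1)² = 1)
-441 + (C*(-1) + A) = -441 + (1*(-1) + 25) = -441 + (-1 + 25) = -441 + 24 = -417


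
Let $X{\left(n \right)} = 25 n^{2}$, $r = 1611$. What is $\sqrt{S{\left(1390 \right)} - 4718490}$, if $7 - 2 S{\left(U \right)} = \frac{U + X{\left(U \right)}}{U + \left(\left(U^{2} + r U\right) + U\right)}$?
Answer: $\frac{i \sqrt{42551405902005}}{3003} \approx 2172.2 i$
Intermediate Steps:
$S{\left(U \right)} = \frac{7}{2} - \frac{U + 25 U^{2}}{2 \left(U^{2} + 1613 U\right)}$ ($S{\left(U \right)} = \frac{7}{2} - \frac{\left(U + 25 U^{2}\right) \frac{1}{U + \left(\left(U^{2} + 1611 U\right) + U\right)}}{2} = \frac{7}{2} - \frac{\left(U + 25 U^{2}\right) \frac{1}{U + \left(U^{2} + 1612 U\right)}}{2} = \frac{7}{2} - \frac{\left(U + 25 U^{2}\right) \frac{1}{U^{2} + 1613 U}}{2} = \frac{7}{2} - \frac{\frac{1}{U^{2} + 1613 U} \left(U + 25 U^{2}\right)}{2} = \frac{7}{2} - \frac{U + 25 U^{2}}{2 \left(U^{2} + 1613 U\right)}$)
$\sqrt{S{\left(1390 \right)} - 4718490} = \sqrt{\frac{5645 - 12510}{1613 + 1390} - 4718490} = \sqrt{\frac{5645 - 12510}{3003} - 4718490} = \sqrt{\frac{1}{3003} \left(-6865\right) - 4718490} = \sqrt{- \frac{6865}{3003} - 4718490} = \sqrt{- \frac{14169632335}{3003}} = \frac{i \sqrt{42551405902005}}{3003}$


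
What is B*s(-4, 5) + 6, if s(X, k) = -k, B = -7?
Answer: 41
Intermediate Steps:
B*s(-4, 5) + 6 = -(-7)*5 + 6 = -7*(-5) + 6 = 35 + 6 = 41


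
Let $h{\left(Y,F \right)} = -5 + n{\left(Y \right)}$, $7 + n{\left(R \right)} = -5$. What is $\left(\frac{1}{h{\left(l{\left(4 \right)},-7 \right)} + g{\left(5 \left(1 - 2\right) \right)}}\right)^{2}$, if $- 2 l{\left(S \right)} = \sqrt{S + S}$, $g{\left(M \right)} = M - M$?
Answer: $\frac{1}{289} \approx 0.0034602$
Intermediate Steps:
$n{\left(R \right)} = -12$ ($n{\left(R \right)} = -7 - 5 = -12$)
$g{\left(M \right)} = 0$
$l{\left(S \right)} = - \frac{\sqrt{2} \sqrt{S}}{2}$ ($l{\left(S \right)} = - \frac{\sqrt{S + S}}{2} = - \frac{\sqrt{2 S}}{2} = - \frac{\sqrt{2} \sqrt{S}}{2}$)
$h{\left(Y,F \right)} = -17$ ($h{\left(Y,F \right)} = -5 - 12 = -17$)
$\left(\frac{1}{h{\left(l{\left(4 \right)},-7 \right)} + g{\left(5 \left(1 - 2\right) \right)}}\right)^{2} = \left(\frac{1}{-17 + 0}\right)^{2} = \left(\frac{1}{-17}\right)^{2} = \left(- \frac{1}{17}\right)^{2} = \frac{1}{289}$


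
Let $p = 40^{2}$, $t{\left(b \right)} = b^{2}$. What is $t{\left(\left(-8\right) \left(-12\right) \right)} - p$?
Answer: $7616$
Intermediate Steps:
$p = 1600$
$t{\left(\left(-8\right) \left(-12\right) \right)} - p = \left(\left(-8\right) \left(-12\right)\right)^{2} - 1600 = 96^{2} - 1600 = 9216 - 1600 = 7616$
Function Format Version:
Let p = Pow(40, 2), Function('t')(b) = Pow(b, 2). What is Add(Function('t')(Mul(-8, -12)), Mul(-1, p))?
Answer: 7616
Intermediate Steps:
p = 1600
Add(Function('t')(Mul(-8, -12)), Mul(-1, p)) = Add(Pow(Mul(-8, -12), 2), Mul(-1, 1600)) = Add(Pow(96, 2), -1600) = Add(9216, -1600) = 7616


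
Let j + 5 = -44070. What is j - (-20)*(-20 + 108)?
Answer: -42315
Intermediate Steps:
j = -44075 (j = -5 - 44070 = -44075)
j - (-20)*(-20 + 108) = -44075 - (-20)*(-20 + 108) = -44075 - (-20)*88 = -44075 - 1*(-1760) = -44075 + 1760 = -42315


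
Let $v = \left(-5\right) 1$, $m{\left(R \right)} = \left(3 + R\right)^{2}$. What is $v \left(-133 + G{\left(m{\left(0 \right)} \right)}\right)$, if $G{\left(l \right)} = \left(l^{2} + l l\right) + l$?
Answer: $-190$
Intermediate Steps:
$G{\left(l \right)} = l + 2 l^{2}$ ($G{\left(l \right)} = \left(l^{2} + l^{2}\right) + l = 2 l^{2} + l = l + 2 l^{2}$)
$v = -5$
$v \left(-133 + G{\left(m{\left(0 \right)} \right)}\right) = - 5 \left(-133 + \left(3 + 0\right)^{2} \left(1 + 2 \left(3 + 0\right)^{2}\right)\right) = - 5 \left(-133 + 3^{2} \left(1 + 2 \cdot 3^{2}\right)\right) = - 5 \left(-133 + 9 \left(1 + 2 \cdot 9\right)\right) = - 5 \left(-133 + 9 \left(1 + 18\right)\right) = - 5 \left(-133 + 9 \cdot 19\right) = - 5 \left(-133 + 171\right) = \left(-5\right) 38 = -190$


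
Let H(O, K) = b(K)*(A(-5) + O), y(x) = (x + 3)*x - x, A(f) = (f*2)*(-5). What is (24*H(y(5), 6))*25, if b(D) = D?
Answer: 306000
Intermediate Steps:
A(f) = -10*f (A(f) = (2*f)*(-5) = -10*f)
y(x) = -x + x*(3 + x) (y(x) = (3 + x)*x - x = x*(3 + x) - x = -x + x*(3 + x))
H(O, K) = K*(50 + O) (H(O, K) = K*(-10*(-5) + O) = K*(50 + O))
(24*H(y(5), 6))*25 = (24*(6*(50 + 5*(2 + 5))))*25 = (24*(6*(50 + 5*7)))*25 = (24*(6*(50 + 35)))*25 = (24*(6*85))*25 = (24*510)*25 = 12240*25 = 306000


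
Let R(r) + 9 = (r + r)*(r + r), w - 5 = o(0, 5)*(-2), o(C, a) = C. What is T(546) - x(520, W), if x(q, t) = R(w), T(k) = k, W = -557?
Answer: 455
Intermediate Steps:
w = 5 (w = 5 + 0*(-2) = 5 + 0 = 5)
R(r) = -9 + 4*r² (R(r) = -9 + (r + r)*(r + r) = -9 + (2*r)*(2*r) = -9 + 4*r²)
x(q, t) = 91 (x(q, t) = -9 + 4*5² = -9 + 4*25 = -9 + 100 = 91)
T(546) - x(520, W) = 546 - 1*91 = 546 - 91 = 455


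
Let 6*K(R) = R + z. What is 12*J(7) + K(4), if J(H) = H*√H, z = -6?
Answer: -⅓ + 84*√7 ≈ 221.91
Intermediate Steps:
J(H) = H^(3/2)
K(R) = -1 + R/6 (K(R) = (R - 6)/6 = (-6 + R)/6 = -1 + R/6)
12*J(7) + K(4) = 12*7^(3/2) + (-1 + (⅙)*4) = 12*(7*√7) + (-1 + ⅔) = 84*√7 - ⅓ = -⅓ + 84*√7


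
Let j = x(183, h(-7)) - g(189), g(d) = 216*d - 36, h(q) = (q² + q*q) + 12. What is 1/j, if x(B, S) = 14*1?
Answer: -1/40774 ≈ -2.4525e-5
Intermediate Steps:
h(q) = 12 + 2*q² (h(q) = (q² + q²) + 12 = 2*q² + 12 = 12 + 2*q²)
x(B, S) = 14
g(d) = -36 + 216*d
j = -40774 (j = 14 - (-36 + 216*189) = 14 - (-36 + 40824) = 14 - 1*40788 = 14 - 40788 = -40774)
1/j = 1/(-40774) = -1/40774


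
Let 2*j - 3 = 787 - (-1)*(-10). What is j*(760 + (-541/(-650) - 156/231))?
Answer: 114137571/385 ≈ 2.9646e+5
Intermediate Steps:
j = 390 (j = 3/2 + (787 - (-1)*(-10))/2 = 3/2 + (787 - 1*10)/2 = 3/2 + (787 - 10)/2 = 3/2 + (1/2)*777 = 3/2 + 777/2 = 390)
j*(760 + (-541/(-650) - 156/231)) = 390*(760 + (-541/(-650) - 156/231)) = 390*(760 + (-541*(-1/650) - 156*1/231)) = 390*(760 + (541/650 - 52/77)) = 390*(760 + 7857/50050) = 390*(38045857/50050) = 114137571/385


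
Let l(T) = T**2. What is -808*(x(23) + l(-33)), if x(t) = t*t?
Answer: -1307344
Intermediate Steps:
x(t) = t**2
-808*(x(23) + l(-33)) = -808*(23**2 + (-33)**2) = -808*(529 + 1089) = -808*1618 = -1307344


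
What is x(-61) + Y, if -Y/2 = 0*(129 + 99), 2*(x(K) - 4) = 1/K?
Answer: 487/122 ≈ 3.9918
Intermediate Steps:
x(K) = 4 + 1/(2*K)
Y = 0 (Y = -0*(129 + 99) = -0*228 = -2*0 = 0)
x(-61) + Y = (4 + (½)/(-61)) + 0 = (4 + (½)*(-1/61)) + 0 = (4 - 1/122) + 0 = 487/122 + 0 = 487/122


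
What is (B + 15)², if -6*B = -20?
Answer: 3025/9 ≈ 336.11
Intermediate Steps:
B = 10/3 (B = -⅙*(-20) = 10/3 ≈ 3.3333)
(B + 15)² = (10/3 + 15)² = (55/3)² = 3025/9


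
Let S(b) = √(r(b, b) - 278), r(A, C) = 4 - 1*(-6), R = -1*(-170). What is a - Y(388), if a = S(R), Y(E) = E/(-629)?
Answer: 388/629 + 2*I*√67 ≈ 0.61685 + 16.371*I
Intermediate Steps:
R = 170
r(A, C) = 10 (r(A, C) = 4 + 6 = 10)
S(b) = 2*I*√67 (S(b) = √(10 - 278) = √(-268) = 2*I*√67)
Y(E) = -E/629 (Y(E) = E*(-1/629) = -E/629)
a = 2*I*√67 ≈ 16.371*I
a - Y(388) = 2*I*√67 - (-1)*388/629 = 2*I*√67 - 1*(-388/629) = 2*I*√67 + 388/629 = 388/629 + 2*I*√67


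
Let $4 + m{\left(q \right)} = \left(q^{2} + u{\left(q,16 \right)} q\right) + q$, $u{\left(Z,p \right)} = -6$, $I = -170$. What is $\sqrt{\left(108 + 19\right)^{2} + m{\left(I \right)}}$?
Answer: $5 \sqrt{1835} \approx 214.18$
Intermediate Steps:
$m{\left(q \right)} = -4 + q^{2} - 5 q$ ($m{\left(q \right)} = -4 + \left(\left(q^{2} - 6 q\right) + q\right) = -4 + \left(q^{2} - 5 q\right) = -4 + q^{2} - 5 q$)
$\sqrt{\left(108 + 19\right)^{2} + m{\left(I \right)}} = \sqrt{\left(108 + 19\right)^{2} - \left(-846 - 28900\right)} = \sqrt{127^{2} + \left(-4 + 28900 + 850\right)} = \sqrt{16129 + 29746} = \sqrt{45875} = 5 \sqrt{1835}$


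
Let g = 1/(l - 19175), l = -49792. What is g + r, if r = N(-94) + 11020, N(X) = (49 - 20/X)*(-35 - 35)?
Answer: 24554320963/3241449 ≈ 7575.1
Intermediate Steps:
N(X) = -3430 + 1400/X (N(X) = (49 - 20/X)*(-70) = -3430 + 1400/X)
r = 356030/47 (r = (-3430 + 1400/(-94)) + 11020 = (-3430 + 1400*(-1/94)) + 11020 = (-3430 - 700/47) + 11020 = -161910/47 + 11020 = 356030/47 ≈ 7575.1)
g = -1/68967 (g = 1/(-49792 - 19175) = 1/(-68967) = -1/68967 ≈ -1.4500e-5)
g + r = -1/68967 + 356030/47 = 24554320963/3241449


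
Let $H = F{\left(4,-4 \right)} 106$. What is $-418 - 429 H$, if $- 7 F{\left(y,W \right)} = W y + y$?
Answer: $- \frac{548614}{7} \approx -78373.0$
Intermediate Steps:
$F{\left(y,W \right)} = - \frac{y}{7} - \frac{W y}{7}$ ($F{\left(y,W \right)} = - \frac{W y + y}{7} = - \frac{y + W y}{7} = - \frac{y}{7} - \frac{W y}{7}$)
$H = \frac{1272}{7}$ ($H = \left(- \frac{1}{7}\right) 4 \left(1 - 4\right) 106 = \left(- \frac{1}{7}\right) 4 \left(-3\right) 106 = \frac{12}{7} \cdot 106 = \frac{1272}{7} \approx 181.71$)
$-418 - 429 H = -418 - \frac{545688}{7} = - \frac{548614}{7}$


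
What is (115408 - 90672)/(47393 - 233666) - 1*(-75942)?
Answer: 14145919430/186273 ≈ 75942.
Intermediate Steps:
(115408 - 90672)/(47393 - 233666) - 1*(-75942) = 24736/(-186273) + 75942 = 24736*(-1/186273) + 75942 = -24736/186273 + 75942 = 14145919430/186273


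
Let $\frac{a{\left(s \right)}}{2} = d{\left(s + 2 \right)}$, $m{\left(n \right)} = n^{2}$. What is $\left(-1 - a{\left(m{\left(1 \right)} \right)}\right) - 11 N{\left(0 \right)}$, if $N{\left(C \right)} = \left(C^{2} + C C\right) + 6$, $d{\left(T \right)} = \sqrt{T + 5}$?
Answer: $-67 - 4 \sqrt{2} \approx -72.657$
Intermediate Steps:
$d{\left(T \right)} = \sqrt{5 + T}$
$a{\left(s \right)} = 2 \sqrt{7 + s}$ ($a{\left(s \right)} = 2 \sqrt{5 + \left(s + 2\right)} = 2 \sqrt{5 + \left(2 + s\right)} = 2 \sqrt{7 + s}$)
$N{\left(C \right)} = 6 + 2 C^{2}$ ($N{\left(C \right)} = \left(C^{2} + C^{2}\right) + 6 = 2 C^{2} + 6 = 6 + 2 C^{2}$)
$\left(-1 - a{\left(m{\left(1 \right)} \right)}\right) - 11 N{\left(0 \right)} = \left(-1 - 2 \sqrt{7 + 1^{2}}\right) - 11 \left(6 + 2 \cdot 0^{2}\right) = \left(-1 - 2 \sqrt{7 + 1}\right) - 11 \left(6 + 2 \cdot 0\right) = \left(-1 - 2 \sqrt{8}\right) - 11 \left(6 + 0\right) = \left(-1 - 2 \cdot 2 \sqrt{2}\right) - 66 = \left(-1 - 4 \sqrt{2}\right) - 66 = -67 - 4 \sqrt{2}$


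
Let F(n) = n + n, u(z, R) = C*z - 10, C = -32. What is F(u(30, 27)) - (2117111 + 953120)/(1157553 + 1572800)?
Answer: -5299955051/2730353 ≈ -1941.1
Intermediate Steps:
u(z, R) = -10 - 32*z (u(z, R) = -32*z - 10 = -10 - 32*z)
F(n) = 2*n
F(u(30, 27)) - (2117111 + 953120)/(1157553 + 1572800) = 2*(-10 - 32*30) - (2117111 + 953120)/(1157553 + 1572800) = 2*(-10 - 960) - 3070231/2730353 = 2*(-970) - 3070231/2730353 = -1940 - 1*3070231/2730353 = -1940 - 3070231/2730353 = -5299955051/2730353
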